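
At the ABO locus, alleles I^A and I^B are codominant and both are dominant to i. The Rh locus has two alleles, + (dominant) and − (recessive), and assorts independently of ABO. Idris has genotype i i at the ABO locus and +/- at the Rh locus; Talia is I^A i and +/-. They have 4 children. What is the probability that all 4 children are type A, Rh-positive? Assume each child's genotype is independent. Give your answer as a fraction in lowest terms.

81/4096

ABO cross i i × I^A i → 1/2 O, 1/2 A.
Rh cross +/- × +/- → 3/4 Rh+, 1/4 Rh-; so P(type A, Rh-positive) = 1/2 × 3/4 = 3/8 per child.
All 4 independent: (3/8)^4 = 81/4096.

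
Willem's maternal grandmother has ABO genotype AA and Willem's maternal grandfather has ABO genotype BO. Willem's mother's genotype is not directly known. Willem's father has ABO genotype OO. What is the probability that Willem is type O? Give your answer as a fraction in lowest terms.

Willem's mother's ABO genotype from AA × BO: 1/2 AB, 1/2 AO.
Crossing each possibility with the father OO and summing P(type O): 1/2·0 + 1/2·1/2 = 1/4.

1/4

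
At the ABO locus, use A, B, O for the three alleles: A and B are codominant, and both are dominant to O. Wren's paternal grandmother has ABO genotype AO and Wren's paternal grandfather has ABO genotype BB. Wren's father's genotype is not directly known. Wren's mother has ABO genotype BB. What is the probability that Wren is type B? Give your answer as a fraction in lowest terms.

3/4

Wren's father's ABO genotype from AO × BB: 1/2 AB, 1/2 BO.
Crossing each possibility with the mother BB and summing P(type B): 1/2·1/2 + 1/2·1 = 3/4.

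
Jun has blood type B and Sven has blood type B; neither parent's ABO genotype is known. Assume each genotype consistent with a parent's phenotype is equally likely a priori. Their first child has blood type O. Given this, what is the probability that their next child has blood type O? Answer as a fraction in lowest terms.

Possible genotypes: Jun ∈ {I^B I^B, I^B i}; Sven ∈ {I^B I^B, I^B i}.
Weight each parental genotype pair by prior × P(type-O child):
  I^B i × I^B i: posterior weight 1; P(next child type O) = 1/4.
Weighted sum = 1/4.

1/4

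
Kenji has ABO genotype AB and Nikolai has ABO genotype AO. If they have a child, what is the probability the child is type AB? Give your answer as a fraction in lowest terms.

1/4

ABO cross AB × AO → offspring phenotypes: 1/2 A, 1/4 B, 1/4 AB.
So P(type AB) = 1/4.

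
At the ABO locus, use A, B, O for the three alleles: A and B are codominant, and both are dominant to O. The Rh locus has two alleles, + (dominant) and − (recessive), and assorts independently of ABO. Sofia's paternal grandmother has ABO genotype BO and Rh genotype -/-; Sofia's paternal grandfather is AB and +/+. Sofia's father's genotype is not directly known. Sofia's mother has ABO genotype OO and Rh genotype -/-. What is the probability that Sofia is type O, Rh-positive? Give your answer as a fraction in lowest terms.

Sofia's father's ABO genotype from BO × AB: 1/4 AB, 1/4 AO, 1/4 BB, 1/4 BO.
Crossing each possibility with the mother OO and summing P(type O): 1/4·0 + 1/4·1/2 + 1/4·0 + 1/4·1/2 = 1/4.
Similarly for Rh via the father's Rh distribution: P(Rh+) = 1/2.
Independent loci: 1/4 × 1/2 = 1/8.

1/8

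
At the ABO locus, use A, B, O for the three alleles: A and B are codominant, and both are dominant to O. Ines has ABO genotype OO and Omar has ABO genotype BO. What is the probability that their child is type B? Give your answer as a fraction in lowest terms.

ABO cross OO × BO → offspring phenotypes: 1/2 O, 1/2 B.
So P(type B) = 1/2.

1/2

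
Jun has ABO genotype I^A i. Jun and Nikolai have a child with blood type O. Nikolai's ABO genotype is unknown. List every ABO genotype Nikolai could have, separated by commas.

I^A i, I^B i, i i

For each candidate genotype of Nikolai, check whether crossing it with I^A i can produce every observed child phenotype.
  I^A I^A → possible child types {A} ✗
  I^A I^B → possible child types {A, B, AB} ✗
  I^A i → possible child types {O, A} ✓
  I^B I^B → possible child types {B, AB} ✗
  I^B i → possible child types {O, A, B, AB} ✓
  i i → possible child types {O, A} ✓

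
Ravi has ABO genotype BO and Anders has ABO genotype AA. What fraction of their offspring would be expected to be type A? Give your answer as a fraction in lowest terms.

1/2

ABO cross BO × AA → offspring phenotypes: 1/2 A, 1/2 AB.
So P(type A) = 1/2.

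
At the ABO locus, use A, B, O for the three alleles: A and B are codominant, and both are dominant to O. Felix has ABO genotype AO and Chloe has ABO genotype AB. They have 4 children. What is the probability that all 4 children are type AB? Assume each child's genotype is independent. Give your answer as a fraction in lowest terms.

1/256

ABO cross AO × AB → 1/2 A, 1/4 B, 1/4 AB.
So P(type AB) = 1/4 per child.
All 4 independent: (1/4)^4 = 1/256.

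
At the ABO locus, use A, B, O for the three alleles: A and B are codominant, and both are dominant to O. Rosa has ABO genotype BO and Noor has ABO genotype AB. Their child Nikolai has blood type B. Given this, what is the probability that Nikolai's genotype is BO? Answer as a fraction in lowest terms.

1/2

Cross BO × AB → 1/4 AB, 1/4 AO, 1/4 BB, 1/4 BO.
Type-B genotypes among offspring: BB (1/4), BO (1/4); total 1/2.
P(BO | type B) = (1/4) / (1/2) = 1/2.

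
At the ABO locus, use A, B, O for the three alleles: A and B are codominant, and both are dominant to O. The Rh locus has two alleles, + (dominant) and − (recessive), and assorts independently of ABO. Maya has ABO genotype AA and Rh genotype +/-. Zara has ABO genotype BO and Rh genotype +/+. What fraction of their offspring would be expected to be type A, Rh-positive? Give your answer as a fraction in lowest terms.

1/2

ABO cross AA × BO → offspring phenotypes: 1/2 A, 1/2 AB.
Rh cross +/- × +/+ → 1 Rh+.
Independent loci: P(type A, Rh-positive) = 1/2 × 1 = 1/2.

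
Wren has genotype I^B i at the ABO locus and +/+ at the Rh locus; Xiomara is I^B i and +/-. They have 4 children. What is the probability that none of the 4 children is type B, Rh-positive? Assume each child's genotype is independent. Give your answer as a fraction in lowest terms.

1/256

ABO cross I^B i × I^B i → 1/4 O, 3/4 B.
Rh cross +/+ × +/- → 1 Rh+; so P(type B, Rh-positive) = 3/4 × 1 = 3/4 per child.
P(not type B, Rh-positive) = 1/4 for one child; (1/4)^4 = 1/256.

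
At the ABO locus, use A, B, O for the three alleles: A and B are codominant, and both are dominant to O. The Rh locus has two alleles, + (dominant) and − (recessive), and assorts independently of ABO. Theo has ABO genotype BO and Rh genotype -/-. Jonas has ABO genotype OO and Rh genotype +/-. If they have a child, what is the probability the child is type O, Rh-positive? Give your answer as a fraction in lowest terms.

ABO cross BO × OO → offspring phenotypes: 1/2 O, 1/2 B.
Rh cross -/- × +/- → 1/2 Rh+, 1/2 Rh-.
Independent loci: P(type O, Rh-positive) = 1/2 × 1/2 = 1/4.

1/4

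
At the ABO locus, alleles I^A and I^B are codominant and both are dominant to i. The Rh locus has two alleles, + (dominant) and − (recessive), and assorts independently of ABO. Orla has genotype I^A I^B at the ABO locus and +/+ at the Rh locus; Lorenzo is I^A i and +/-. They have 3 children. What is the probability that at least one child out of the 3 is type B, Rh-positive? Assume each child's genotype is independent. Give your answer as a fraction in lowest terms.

37/64

ABO cross I^A I^B × I^A i → 1/2 A, 1/4 B, 1/4 AB.
Rh cross +/+ × +/- → 1 Rh+; so P(type B, Rh-positive) = 1/4 × 1 = 1/4 per child.
P(none) = (3/4)^3 = 27/64; P(at least one) = 1 − 27/64 = 37/64.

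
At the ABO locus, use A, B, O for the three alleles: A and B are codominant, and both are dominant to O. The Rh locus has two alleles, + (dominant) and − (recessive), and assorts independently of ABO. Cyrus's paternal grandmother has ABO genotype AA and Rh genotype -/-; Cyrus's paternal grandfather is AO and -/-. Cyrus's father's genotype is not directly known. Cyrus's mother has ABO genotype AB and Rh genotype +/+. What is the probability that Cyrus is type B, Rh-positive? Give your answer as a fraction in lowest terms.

1/8

Cyrus's father's ABO genotype from AA × AO: 1/2 AA, 1/2 AO.
Crossing each possibility with the mother AB and summing P(type B): 1/2·0 + 1/2·1/4 = 1/8.
Similarly for Rh via the father's Rh distribution: P(Rh+) = 1.
Independent loci: 1/8 × 1 = 1/8.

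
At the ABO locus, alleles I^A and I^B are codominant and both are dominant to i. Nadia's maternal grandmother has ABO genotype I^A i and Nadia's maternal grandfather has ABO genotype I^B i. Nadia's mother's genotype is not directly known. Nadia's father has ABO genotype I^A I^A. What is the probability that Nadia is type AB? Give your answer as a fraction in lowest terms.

Nadia's mother's ABO genotype from I^A i × I^B i: 1/4 I^A I^B, 1/4 I^A i, 1/4 I^B i, 1/4 i i.
Crossing each possibility with the father I^A I^A and summing P(type AB): 1/4·1/2 + 1/4·0 + 1/4·1/2 + 1/4·0 = 1/4.

1/4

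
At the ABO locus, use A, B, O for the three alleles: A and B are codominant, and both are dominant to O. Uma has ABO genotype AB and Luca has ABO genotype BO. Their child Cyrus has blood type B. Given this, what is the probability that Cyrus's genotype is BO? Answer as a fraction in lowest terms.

Cross AB × BO → 1/4 AB, 1/4 AO, 1/4 BB, 1/4 BO.
Type-B genotypes among offspring: BB (1/4), BO (1/4); total 1/2.
P(BO | type B) = (1/4) / (1/2) = 1/2.

1/2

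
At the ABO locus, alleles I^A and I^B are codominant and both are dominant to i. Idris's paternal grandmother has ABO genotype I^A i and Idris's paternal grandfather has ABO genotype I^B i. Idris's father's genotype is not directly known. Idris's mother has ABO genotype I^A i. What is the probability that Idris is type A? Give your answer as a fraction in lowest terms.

1/2

Idris's father's ABO genotype from I^A i × I^B i: 1/4 I^A I^B, 1/4 I^A i, 1/4 I^B i, 1/4 i i.
Crossing each possibility with the mother I^A i and summing P(type A): 1/4·1/2 + 1/4·3/4 + 1/4·1/4 + 1/4·1/2 = 1/2.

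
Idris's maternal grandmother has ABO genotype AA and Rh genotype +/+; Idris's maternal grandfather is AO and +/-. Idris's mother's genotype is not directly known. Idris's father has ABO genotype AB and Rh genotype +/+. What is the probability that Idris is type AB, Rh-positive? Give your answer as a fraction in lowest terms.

3/8

Idris's mother's ABO genotype from AA × AO: 1/2 AA, 1/2 AO.
Crossing each possibility with the father AB and summing P(type AB): 1/2·1/2 + 1/2·1/4 = 3/8.
Similarly for Rh via the mother's Rh distribution: P(Rh+) = 1.
Independent loci: 3/8 × 1 = 3/8.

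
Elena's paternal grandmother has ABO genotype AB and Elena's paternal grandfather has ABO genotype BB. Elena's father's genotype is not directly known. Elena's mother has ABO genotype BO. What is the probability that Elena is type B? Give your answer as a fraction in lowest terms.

Elena's father's ABO genotype from AB × BB: 1/2 AB, 1/2 BB.
Crossing each possibility with the mother BO and summing P(type B): 1/2·1/2 + 1/2·1 = 3/4.

3/4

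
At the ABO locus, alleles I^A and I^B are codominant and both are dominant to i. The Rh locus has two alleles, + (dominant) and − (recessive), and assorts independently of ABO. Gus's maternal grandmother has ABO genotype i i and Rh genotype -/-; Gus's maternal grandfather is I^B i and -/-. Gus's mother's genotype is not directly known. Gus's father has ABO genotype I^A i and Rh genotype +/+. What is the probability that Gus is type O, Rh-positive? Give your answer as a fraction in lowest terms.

Gus's mother's ABO genotype from i i × I^B i: 1/2 I^B i, 1/2 i i.
Crossing each possibility with the father I^A i and summing P(type O): 1/2·1/4 + 1/2·1/2 = 3/8.
Similarly for Rh via the mother's Rh distribution: P(Rh+) = 1.
Independent loci: 3/8 × 1 = 3/8.

3/8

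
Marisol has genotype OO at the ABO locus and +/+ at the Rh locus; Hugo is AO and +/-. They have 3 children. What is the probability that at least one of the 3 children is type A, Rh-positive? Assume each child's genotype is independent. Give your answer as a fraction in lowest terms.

ABO cross OO × AO → 1/2 O, 1/2 A.
Rh cross +/+ × +/- → 1 Rh+; so P(type A, Rh-positive) = 1/2 × 1 = 1/2 per child.
P(none) = (1/2)^3 = 1/8; P(at least one) = 1 − 1/8 = 7/8.

7/8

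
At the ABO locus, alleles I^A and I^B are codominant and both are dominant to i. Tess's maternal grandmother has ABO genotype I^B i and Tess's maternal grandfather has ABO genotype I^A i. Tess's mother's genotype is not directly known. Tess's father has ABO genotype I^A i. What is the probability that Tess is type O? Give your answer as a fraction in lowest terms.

Tess's mother's ABO genotype from I^B i × I^A i: 1/4 I^A I^B, 1/4 I^A i, 1/4 I^B i, 1/4 i i.
Crossing each possibility with the father I^A i and summing P(type O): 1/4·0 + 1/4·1/4 + 1/4·1/4 + 1/4·1/2 = 1/4.

1/4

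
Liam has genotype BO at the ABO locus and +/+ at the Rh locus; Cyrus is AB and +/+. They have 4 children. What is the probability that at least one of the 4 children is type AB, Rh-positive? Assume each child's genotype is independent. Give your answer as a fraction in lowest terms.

ABO cross BO × AB → 1/4 A, 1/2 B, 1/4 AB.
Rh cross +/+ × +/+ → 1 Rh+; so P(type AB, Rh-positive) = 1/4 × 1 = 1/4 per child.
P(none) = (3/4)^4 = 81/256; P(at least one) = 1 − 81/256 = 175/256.

175/256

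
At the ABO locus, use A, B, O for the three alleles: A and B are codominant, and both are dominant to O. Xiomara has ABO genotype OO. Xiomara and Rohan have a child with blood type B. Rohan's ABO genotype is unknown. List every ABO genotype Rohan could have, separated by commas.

AB, BB, BO

For each candidate genotype of Rohan, check whether crossing it with OO can produce every observed child phenotype.
  AA → possible child types {A} ✗
  AB → possible child types {A, B} ✓
  AO → possible child types {O, A} ✗
  BB → possible child types {B} ✓
  BO → possible child types {O, B} ✓
  OO → possible child types {O} ✗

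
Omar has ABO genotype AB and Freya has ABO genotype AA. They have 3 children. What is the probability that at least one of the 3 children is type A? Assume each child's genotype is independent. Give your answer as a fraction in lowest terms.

ABO cross AB × AA → 1/2 A, 1/2 AB.
So P(type A) = 1/2 per child.
P(none) = (1/2)^3 = 1/8; P(at least one) = 1 − 1/8 = 7/8.

7/8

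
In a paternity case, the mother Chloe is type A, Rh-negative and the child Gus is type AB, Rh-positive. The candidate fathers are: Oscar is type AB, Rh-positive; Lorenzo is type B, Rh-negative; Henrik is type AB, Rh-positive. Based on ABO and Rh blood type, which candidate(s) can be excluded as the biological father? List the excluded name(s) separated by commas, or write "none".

Lorenzo

A candidate is excluded only if no genotype consistent with his phenotype could produce a type AB, Rh-positive child with a type A, Rh-negative mother.
Lorenzo (type B, Rh-): no genotype consistent with that phenotype can produce a type-AB Rh+ child with a type-A mother.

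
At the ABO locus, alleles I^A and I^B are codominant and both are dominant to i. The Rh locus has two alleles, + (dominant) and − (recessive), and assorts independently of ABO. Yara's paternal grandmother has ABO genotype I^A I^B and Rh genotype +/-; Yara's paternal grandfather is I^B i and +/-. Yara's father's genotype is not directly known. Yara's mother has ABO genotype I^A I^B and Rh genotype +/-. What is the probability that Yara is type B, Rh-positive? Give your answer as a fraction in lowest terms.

9/32

Yara's father's ABO genotype from I^A I^B × I^B i: 1/4 I^A I^B, 1/4 I^A i, 1/4 I^B I^B, 1/4 I^B i.
Crossing each possibility with the mother I^A I^B and summing P(type B): 1/4·1/4 + 1/4·1/4 + 1/4·1/2 + 1/4·1/2 = 3/8.
Similarly for Rh via the father's Rh distribution: P(Rh+) = 3/4.
Independent loci: 3/8 × 3/4 = 9/32.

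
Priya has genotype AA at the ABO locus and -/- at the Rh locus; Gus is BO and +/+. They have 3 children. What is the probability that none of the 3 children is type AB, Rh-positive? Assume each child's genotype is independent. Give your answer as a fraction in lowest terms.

1/8

ABO cross AA × BO → 1/2 A, 1/2 AB.
Rh cross -/- × +/+ → 1 Rh+; so P(type AB, Rh-positive) = 1/2 × 1 = 1/2 per child.
P(not type AB, Rh-positive) = 1/2 for one child; (1/2)^3 = 1/8.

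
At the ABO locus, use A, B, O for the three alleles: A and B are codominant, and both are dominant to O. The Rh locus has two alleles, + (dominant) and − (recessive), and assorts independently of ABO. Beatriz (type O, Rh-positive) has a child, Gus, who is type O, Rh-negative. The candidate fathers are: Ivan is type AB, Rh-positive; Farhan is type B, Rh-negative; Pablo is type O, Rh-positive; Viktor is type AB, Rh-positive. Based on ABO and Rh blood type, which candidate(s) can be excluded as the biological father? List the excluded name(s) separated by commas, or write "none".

A candidate is excluded only if no genotype consistent with his phenotype could produce a type O, Rh-negative child with a type O, Rh-positive mother.
Ivan (type AB, Rh+): no genotype consistent with that phenotype can produce a type-O Rh- child with a type-O mother.
Viktor (type AB, Rh+): no genotype consistent with that phenotype can produce a type-O Rh- child with a type-O mother.

Ivan, Viktor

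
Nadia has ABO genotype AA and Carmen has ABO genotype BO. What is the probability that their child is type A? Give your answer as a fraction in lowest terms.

ABO cross AA × BO → offspring phenotypes: 1/2 A, 1/2 AB.
So P(type A) = 1/2.

1/2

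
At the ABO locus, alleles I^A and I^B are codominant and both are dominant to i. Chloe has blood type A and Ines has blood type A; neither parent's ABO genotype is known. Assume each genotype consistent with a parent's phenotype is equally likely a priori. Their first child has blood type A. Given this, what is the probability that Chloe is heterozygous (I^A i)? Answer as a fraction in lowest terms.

7/15

Possible genotypes: Chloe ∈ {I^A I^A, I^A i}; Ines ∈ {I^A I^A, I^A i}.
Weight each parental genotype pair by prior × P(type-A child):
  I^A I^A × I^A I^A: posterior weight 4/15.
  I^A I^A × I^A i: posterior weight 4/15.
  I^A i × I^A I^A: posterior weight 4/15.
  I^A i × I^A i: posterior weight 1/5.
Sum the posterior weight over pairs where Chloe is I^A i: 7/15.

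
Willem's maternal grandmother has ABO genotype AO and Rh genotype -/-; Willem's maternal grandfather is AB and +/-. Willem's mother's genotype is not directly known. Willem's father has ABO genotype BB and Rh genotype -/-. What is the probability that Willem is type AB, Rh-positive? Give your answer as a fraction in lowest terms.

Willem's mother's ABO genotype from AO × AB: 1/4 AA, 1/4 AB, 1/4 AO, 1/4 BO.
Crossing each possibility with the father BB and summing P(type AB): 1/4·1 + 1/4·1/2 + 1/4·1/2 + 1/4·0 = 1/2.
Similarly for Rh via the mother's Rh distribution: P(Rh+) = 1/4.
Independent loci: 1/2 × 1/4 = 1/8.

1/8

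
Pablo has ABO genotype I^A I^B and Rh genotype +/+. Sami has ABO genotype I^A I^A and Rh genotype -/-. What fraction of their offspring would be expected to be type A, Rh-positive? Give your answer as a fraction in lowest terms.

1/2

ABO cross I^A I^B × I^A I^A → offspring phenotypes: 1/2 A, 1/2 AB.
Rh cross +/+ × -/- → 1 Rh+.
Independent loci: P(type A, Rh-positive) = 1/2 × 1 = 1/2.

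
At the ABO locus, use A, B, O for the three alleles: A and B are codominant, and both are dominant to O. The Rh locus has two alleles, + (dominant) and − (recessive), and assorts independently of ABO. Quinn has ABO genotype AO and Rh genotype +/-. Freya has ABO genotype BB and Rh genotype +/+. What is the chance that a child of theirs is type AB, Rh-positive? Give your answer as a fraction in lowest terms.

1/2

ABO cross AO × BB → offspring phenotypes: 1/2 B, 1/2 AB.
Rh cross +/- × +/+ → 1 Rh+.
Independent loci: P(type AB, Rh-positive) = 1/2 × 1 = 1/2.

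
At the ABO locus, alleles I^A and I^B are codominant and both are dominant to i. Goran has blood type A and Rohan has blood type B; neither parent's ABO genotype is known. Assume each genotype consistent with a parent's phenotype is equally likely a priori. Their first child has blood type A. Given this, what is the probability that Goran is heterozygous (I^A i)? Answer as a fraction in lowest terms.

1/3

Possible genotypes: Goran ∈ {I^A I^A, I^A i}; Rohan ∈ {I^B I^B, I^B i}.
Weight each parental genotype pair by prior × P(type-A child):
  I^A I^A × I^B i: posterior weight 2/3.
  I^A i × I^B i: posterior weight 1/3.
Sum the posterior weight over pairs where Goran is I^A i: 1/3.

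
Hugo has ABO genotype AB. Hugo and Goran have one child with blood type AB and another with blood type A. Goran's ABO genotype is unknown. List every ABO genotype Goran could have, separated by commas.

For each candidate genotype of Goran, check whether crossing it with AB can produce every observed child phenotype.
  AA → possible child types {A, AB} ✓
  AB → possible child types {A, B, AB} ✓
  AO → possible child types {A, B, AB} ✓
  BB → possible child types {B, AB} ✗
  BO → possible child types {A, B, AB} ✓
  OO → possible child types {A, B} ✗

AA, AB, AO, BO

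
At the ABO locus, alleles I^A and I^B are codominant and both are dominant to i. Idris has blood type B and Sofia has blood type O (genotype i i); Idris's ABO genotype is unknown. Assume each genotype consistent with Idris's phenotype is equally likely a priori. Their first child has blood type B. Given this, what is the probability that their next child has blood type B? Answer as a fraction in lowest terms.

Possible genotypes: Idris ∈ {I^B I^B, I^B i}; Sofia ∈ {i i}.
Weight each parental genotype pair by prior × P(type-B child):
  I^B I^B × i i: posterior weight 2/3; P(next child type B) = 1.
  I^B i × i i: posterior weight 1/3; P(next child type B) = 1/2.
Weighted sum = 5/6.

5/6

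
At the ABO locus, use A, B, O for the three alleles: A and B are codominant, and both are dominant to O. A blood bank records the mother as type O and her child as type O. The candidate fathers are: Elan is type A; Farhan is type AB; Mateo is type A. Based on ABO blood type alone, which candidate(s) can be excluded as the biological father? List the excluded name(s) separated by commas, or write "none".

A candidate is excluded only if no genotype consistent with his phenotype could produce a type O child with a type O mother.
Farhan (type AB): no genotype consistent with that phenotype can produce a type-O child with a type-O mother.

Farhan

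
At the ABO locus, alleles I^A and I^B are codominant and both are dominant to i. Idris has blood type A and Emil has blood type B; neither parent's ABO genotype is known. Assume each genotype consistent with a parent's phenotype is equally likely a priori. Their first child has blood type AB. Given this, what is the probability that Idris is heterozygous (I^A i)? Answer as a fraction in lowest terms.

1/3

Possible genotypes: Idris ∈ {I^A I^A, I^A i}; Emil ∈ {I^B I^B, I^B i}.
Weight each parental genotype pair by prior × P(type-AB child):
  I^A I^A × I^B I^B: posterior weight 4/9.
  I^A I^A × I^B i: posterior weight 2/9.
  I^A i × I^B I^B: posterior weight 2/9.
  I^A i × I^B i: posterior weight 1/9.
Sum the posterior weight over pairs where Idris is I^A i: 1/3.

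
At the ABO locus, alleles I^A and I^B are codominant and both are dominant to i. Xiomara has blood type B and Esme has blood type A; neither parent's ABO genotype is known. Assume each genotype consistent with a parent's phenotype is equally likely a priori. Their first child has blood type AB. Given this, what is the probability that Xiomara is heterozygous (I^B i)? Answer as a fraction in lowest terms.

Possible genotypes: Xiomara ∈ {I^B I^B, I^B i}; Esme ∈ {I^A I^A, I^A i}.
Weight each parental genotype pair by prior × P(type-AB child):
  I^B I^B × I^A I^A: posterior weight 4/9.
  I^B I^B × I^A i: posterior weight 2/9.
  I^B i × I^A I^A: posterior weight 2/9.
  I^B i × I^A i: posterior weight 1/9.
Sum the posterior weight over pairs where Xiomara is I^B i: 1/3.

1/3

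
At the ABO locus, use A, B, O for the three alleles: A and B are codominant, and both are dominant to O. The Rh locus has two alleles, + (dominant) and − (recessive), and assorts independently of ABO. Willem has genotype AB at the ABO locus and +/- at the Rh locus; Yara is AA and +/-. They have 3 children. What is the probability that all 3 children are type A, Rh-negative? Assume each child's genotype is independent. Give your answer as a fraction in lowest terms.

ABO cross AB × AA → 1/2 A, 1/2 AB.
Rh cross +/- × +/- → 3/4 Rh+, 1/4 Rh-; so P(type A, Rh-negative) = 1/2 × 1/4 = 1/8 per child.
All 3 independent: (1/8)^3 = 1/512.

1/512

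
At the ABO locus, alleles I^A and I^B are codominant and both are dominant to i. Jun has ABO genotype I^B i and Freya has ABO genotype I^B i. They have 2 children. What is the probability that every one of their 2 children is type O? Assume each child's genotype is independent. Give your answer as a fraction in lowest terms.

1/16

ABO cross I^B i × I^B i → 1/4 O, 3/4 B.
So P(type O) = 1/4 per child.
All 2 independent: (1/4)^2 = 1/16.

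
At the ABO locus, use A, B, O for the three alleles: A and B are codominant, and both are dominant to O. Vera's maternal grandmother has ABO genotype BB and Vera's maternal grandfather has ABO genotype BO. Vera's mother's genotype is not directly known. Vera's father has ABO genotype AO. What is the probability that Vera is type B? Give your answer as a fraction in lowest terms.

3/8

Vera's mother's ABO genotype from BB × BO: 1/2 BB, 1/2 BO.
Crossing each possibility with the father AO and summing P(type B): 1/2·1/2 + 1/2·1/4 = 3/8.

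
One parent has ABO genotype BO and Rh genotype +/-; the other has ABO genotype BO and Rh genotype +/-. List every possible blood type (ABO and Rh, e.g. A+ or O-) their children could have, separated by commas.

Gametes from BO × BO give offspring ABO genotypes BB, BO, OO, i.e. phenotypes O, B.
Rh cross +/- × +/- → phenotypes Rh+, Rh-.
Combining independently: O+, O-, B+, B-.

O+, O-, B+, B-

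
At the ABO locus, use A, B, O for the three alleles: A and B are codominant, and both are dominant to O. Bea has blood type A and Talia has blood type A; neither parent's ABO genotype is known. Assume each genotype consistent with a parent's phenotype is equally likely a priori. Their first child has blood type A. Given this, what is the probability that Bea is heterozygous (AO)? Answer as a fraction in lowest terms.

7/15

Possible genotypes: Bea ∈ {AA, AO}; Talia ∈ {AA, AO}.
Weight each parental genotype pair by prior × P(type-A child):
  AA × AA: posterior weight 4/15.
  AA × AO: posterior weight 4/15.
  AO × AA: posterior weight 4/15.
  AO × AO: posterior weight 1/5.
Sum the posterior weight over pairs where Bea is AO: 7/15.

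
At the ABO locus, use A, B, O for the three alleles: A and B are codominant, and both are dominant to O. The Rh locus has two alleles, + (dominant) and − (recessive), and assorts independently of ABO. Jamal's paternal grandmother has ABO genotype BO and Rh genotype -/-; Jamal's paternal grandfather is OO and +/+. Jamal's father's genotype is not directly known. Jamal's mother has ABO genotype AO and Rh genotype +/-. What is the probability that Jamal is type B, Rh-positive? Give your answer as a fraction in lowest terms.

Jamal's father's ABO genotype from BO × OO: 1/2 BO, 1/2 OO.
Crossing each possibility with the mother AO and summing P(type B): 1/2·1/4 + 1/2·0 = 1/8.
Similarly for Rh via the father's Rh distribution: P(Rh+) = 3/4.
Independent loci: 1/8 × 3/4 = 3/32.

3/32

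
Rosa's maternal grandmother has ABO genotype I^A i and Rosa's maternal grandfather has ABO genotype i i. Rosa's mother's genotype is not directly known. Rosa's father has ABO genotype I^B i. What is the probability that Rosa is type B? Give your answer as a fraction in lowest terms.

3/8

Rosa's mother's ABO genotype from I^A i × i i: 1/2 I^A i, 1/2 i i.
Crossing each possibility with the father I^B i and summing P(type B): 1/2·1/4 + 1/2·1/2 = 3/8.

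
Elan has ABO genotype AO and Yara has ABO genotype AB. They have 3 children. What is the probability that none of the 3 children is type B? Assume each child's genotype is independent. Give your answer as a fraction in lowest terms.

27/64

ABO cross AO × AB → 1/2 A, 1/4 B, 1/4 AB.
So P(type B) = 1/4 per child.
P(not type B) = 3/4 for one child; (3/4)^3 = 27/64.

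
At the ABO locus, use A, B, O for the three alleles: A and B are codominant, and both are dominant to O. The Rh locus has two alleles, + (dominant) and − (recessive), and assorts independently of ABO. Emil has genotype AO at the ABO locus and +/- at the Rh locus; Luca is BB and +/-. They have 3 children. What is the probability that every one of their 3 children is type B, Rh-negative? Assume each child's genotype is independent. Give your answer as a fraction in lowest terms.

ABO cross AO × BB → 1/2 B, 1/2 AB.
Rh cross +/- × +/- → 3/4 Rh+, 1/4 Rh-; so P(type B, Rh-negative) = 1/2 × 1/4 = 1/8 per child.
All 3 independent: (1/8)^3 = 1/512.

1/512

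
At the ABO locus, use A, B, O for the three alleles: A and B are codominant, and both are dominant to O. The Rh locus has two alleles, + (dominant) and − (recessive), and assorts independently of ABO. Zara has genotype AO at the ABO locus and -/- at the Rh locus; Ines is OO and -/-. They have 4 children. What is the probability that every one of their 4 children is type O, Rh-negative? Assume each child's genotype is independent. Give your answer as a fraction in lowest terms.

1/16

ABO cross AO × OO → 1/2 O, 1/2 A.
Rh cross -/- × -/- → 1 Rh-; so P(type O, Rh-negative) = 1/2 × 1 = 1/2 per child.
All 4 independent: (1/2)^4 = 1/16.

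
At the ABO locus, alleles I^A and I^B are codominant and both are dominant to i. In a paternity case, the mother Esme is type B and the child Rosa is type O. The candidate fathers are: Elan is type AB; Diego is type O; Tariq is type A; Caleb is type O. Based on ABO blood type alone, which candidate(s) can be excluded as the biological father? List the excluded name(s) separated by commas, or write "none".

A candidate is excluded only if no genotype consistent with his phenotype could produce a type O child with a type B mother.
Elan (type AB): no genotype consistent with that phenotype can produce a type-O child with a type-B mother.

Elan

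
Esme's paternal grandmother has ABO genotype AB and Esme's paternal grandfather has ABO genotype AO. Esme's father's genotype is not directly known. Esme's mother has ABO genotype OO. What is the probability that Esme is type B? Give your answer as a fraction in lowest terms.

1/4

Esme's father's ABO genotype from AB × AO: 1/4 AA, 1/4 AB, 1/4 AO, 1/4 BO.
Crossing each possibility with the mother OO and summing P(type B): 1/4·0 + 1/4·1/2 + 1/4·0 + 1/4·1/2 = 1/4.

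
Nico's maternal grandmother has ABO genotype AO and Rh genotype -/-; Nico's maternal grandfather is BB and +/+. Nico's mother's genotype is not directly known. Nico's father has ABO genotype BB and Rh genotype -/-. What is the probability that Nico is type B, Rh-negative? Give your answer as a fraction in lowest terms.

Nico's mother's ABO genotype from AO × BB: 1/2 AB, 1/2 BO.
Crossing each possibility with the father BB and summing P(type B): 1/2·1/2 + 1/2·1 = 3/4.
Similarly for Rh via the mother's Rh distribution: P(Rh-) = 1/2.
Independent loci: 3/4 × 1/2 = 3/8.

3/8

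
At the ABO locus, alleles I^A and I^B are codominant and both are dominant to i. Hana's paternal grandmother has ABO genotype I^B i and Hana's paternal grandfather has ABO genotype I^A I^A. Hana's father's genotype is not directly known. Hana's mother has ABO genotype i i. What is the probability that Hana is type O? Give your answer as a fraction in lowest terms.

1/4

Hana's father's ABO genotype from I^B i × I^A I^A: 1/2 I^A I^B, 1/2 I^A i.
Crossing each possibility with the mother i i and summing P(type O): 1/2·0 + 1/2·1/2 = 1/4.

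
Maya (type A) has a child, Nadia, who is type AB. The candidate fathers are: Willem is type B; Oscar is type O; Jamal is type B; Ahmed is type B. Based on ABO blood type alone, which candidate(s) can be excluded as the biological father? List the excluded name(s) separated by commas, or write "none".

Oscar

A candidate is excluded only if no genotype consistent with his phenotype could produce a type AB child with a type A mother.
Oscar (type O): no genotype consistent with that phenotype can produce a type-AB child with a type-A mother.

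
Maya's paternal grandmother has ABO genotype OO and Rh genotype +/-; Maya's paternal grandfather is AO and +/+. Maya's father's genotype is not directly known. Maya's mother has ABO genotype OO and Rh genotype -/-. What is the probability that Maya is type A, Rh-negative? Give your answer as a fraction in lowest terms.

Maya's father's ABO genotype from OO × AO: 1/2 AO, 1/2 OO.
Crossing each possibility with the mother OO and summing P(type A): 1/2·1/2 + 1/2·0 = 1/4.
Similarly for Rh via the father's Rh distribution: P(Rh-) = 1/4.
Independent loci: 1/4 × 1/4 = 1/16.

1/16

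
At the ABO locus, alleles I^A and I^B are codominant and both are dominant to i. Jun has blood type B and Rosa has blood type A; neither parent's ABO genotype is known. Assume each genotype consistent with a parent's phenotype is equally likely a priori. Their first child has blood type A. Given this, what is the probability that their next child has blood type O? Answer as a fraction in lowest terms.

Possible genotypes: Jun ∈ {I^B I^B, I^B i}; Rosa ∈ {I^A I^A, I^A i}.
Weight each parental genotype pair by prior × P(type-A child):
  I^B i × I^A I^A: posterior weight 2/3; P(next child type O) = 0.
  I^B i × I^A i: posterior weight 1/3; P(next child type O) = 1/4.
Weighted sum = 1/12.

1/12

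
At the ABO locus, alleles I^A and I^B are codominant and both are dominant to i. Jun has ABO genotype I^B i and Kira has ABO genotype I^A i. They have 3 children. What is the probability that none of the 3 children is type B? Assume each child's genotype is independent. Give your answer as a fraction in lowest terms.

ABO cross I^B i × I^A i → 1/4 O, 1/4 A, 1/4 B, 1/4 AB.
So P(type B) = 1/4 per child.
P(not type B) = 3/4 for one child; (3/4)^3 = 27/64.

27/64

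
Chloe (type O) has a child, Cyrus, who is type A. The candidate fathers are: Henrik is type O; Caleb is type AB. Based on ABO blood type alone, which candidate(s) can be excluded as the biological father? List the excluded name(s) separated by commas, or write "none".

Henrik

A candidate is excluded only if no genotype consistent with his phenotype could produce a type A child with a type O mother.
Henrik (type O): no genotype consistent with that phenotype can produce a type-A child with a type-O mother.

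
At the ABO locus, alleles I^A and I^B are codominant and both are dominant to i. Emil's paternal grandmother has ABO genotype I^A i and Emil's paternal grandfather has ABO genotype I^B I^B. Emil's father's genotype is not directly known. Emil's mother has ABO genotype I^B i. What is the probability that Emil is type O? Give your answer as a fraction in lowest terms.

Emil's father's ABO genotype from I^A i × I^B I^B: 1/2 I^A I^B, 1/2 I^B i.
Crossing each possibility with the mother I^B i and summing P(type O): 1/2·0 + 1/2·1/4 = 1/8.

1/8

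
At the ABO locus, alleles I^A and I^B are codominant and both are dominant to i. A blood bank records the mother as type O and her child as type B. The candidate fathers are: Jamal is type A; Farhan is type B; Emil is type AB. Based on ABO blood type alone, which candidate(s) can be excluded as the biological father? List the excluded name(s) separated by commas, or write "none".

A candidate is excluded only if no genotype consistent with his phenotype could produce a type B child with a type O mother.
Jamal (type A): no genotype consistent with that phenotype can produce a type-B child with a type-O mother.

Jamal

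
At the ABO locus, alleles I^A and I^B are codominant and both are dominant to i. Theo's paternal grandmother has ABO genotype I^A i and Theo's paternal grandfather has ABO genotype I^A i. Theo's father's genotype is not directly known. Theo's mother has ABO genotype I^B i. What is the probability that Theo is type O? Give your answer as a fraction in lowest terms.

1/4

Theo's father's ABO genotype from I^A i × I^A i: 1/4 I^A I^A, 1/2 I^A i, 1/4 i i.
Crossing each possibility with the mother I^B i and summing P(type O): 1/4·0 + 1/2·1/4 + 1/4·1/2 = 1/4.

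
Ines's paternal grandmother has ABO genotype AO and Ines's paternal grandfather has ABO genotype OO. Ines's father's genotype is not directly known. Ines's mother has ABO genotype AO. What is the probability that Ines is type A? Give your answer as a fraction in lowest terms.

5/8

Ines's father's ABO genotype from AO × OO: 1/2 AO, 1/2 OO.
Crossing each possibility with the mother AO and summing P(type A): 1/2·3/4 + 1/2·1/2 = 5/8.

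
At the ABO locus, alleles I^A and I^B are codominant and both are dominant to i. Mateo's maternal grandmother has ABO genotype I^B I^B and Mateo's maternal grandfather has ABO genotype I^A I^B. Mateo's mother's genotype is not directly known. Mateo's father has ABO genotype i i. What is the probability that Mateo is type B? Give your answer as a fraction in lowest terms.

Mateo's mother's ABO genotype from I^B I^B × I^A I^B: 1/2 I^A I^B, 1/2 I^B I^B.
Crossing each possibility with the father i i and summing P(type B): 1/2·1/2 + 1/2·1 = 3/4.

3/4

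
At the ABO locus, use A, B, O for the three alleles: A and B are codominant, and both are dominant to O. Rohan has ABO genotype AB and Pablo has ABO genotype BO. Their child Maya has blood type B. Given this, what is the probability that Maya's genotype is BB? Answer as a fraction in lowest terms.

Cross AB × BO → 1/4 AB, 1/4 AO, 1/4 BB, 1/4 BO.
Type-B genotypes among offspring: BB (1/4), BO (1/4); total 1/2.
P(BB | type B) = (1/4) / (1/2) = 1/2.

1/2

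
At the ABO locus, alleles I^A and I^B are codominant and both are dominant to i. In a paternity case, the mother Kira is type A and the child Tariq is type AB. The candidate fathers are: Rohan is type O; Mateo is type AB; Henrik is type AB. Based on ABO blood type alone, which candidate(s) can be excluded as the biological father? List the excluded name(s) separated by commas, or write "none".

A candidate is excluded only if no genotype consistent with his phenotype could produce a type AB child with a type A mother.
Rohan (type O): no genotype consistent with that phenotype can produce a type-AB child with a type-A mother.

Rohan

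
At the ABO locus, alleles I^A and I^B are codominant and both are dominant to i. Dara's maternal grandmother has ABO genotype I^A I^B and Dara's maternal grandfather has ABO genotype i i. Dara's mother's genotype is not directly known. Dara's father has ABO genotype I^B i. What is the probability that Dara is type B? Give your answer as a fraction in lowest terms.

Dara's mother's ABO genotype from I^A I^B × i i: 1/2 I^A i, 1/2 I^B i.
Crossing each possibility with the father I^B i and summing P(type B): 1/2·1/4 + 1/2·3/4 = 1/2.

1/2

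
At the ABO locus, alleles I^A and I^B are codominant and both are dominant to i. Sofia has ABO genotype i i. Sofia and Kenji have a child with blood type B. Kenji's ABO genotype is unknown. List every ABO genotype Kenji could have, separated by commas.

For each candidate genotype of Kenji, check whether crossing it with i i can produce every observed child phenotype.
  I^A I^A → possible child types {A} ✗
  I^A I^B → possible child types {A, B} ✓
  I^A i → possible child types {O, A} ✗
  I^B I^B → possible child types {B} ✓
  I^B i → possible child types {O, B} ✓
  i i → possible child types {O} ✗

I^A I^B, I^B I^B, I^B i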